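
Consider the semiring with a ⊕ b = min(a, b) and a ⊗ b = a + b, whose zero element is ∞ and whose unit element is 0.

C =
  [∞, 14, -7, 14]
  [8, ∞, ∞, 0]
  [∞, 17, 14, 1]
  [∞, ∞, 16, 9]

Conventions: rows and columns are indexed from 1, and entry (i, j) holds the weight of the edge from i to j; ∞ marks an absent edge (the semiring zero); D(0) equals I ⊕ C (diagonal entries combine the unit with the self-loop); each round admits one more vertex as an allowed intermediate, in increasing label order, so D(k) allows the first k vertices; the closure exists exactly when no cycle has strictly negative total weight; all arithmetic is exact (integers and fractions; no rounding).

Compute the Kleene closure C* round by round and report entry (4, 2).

D(0):
  [0, 14, -7, 14]
  [8, 0, ∞, 0]
  [∞, 17, 0, 1]
  [∞, ∞, 16, 0]
D(1):
  [0, 14, -7, 14]
  [8, 0, 1, 0]
  [∞, 17, 0, 1]
  [∞, ∞, 16, 0]
D(2):
  [0, 14, -7, 14]
  [8, 0, 1, 0]
  [25, 17, 0, 1]
  [∞, ∞, 16, 0]
D(3):
  [0, 10, -7, -6]
  [8, 0, 1, 0]
  [25, 17, 0, 1]
  [41, 33, 16, 0]
D(4):
  [0, 10, -7, -6]
  [8, 0, 1, 0]
  [25, 17, 0, 1]
  [41, 33, 16, 0]
Answer: C*[4][2] = 33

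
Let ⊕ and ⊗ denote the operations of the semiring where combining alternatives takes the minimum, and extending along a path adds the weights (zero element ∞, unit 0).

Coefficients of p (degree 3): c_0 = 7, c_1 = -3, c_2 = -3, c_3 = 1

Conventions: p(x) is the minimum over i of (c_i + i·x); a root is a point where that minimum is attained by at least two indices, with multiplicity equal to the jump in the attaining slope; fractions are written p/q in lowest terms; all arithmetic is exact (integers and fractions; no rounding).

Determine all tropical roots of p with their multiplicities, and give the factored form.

hull edge (i=0, c=7) to (i=1, c=-3): slope -10, span 1
hull edge (i=1, c=-3) to (i=2, c=-3): slope 0, span 1
hull edge (i=2, c=-3) to (i=3, c=1): slope 4, span 1
Factored form: p(x) = 1 ⊗ (x ⊕ (-4)) ⊗ (x ⊕ 0) ⊗ (x ⊕ 10)
Answer: roots = -4 (mult 1), 0 (mult 1), 10 (mult 1)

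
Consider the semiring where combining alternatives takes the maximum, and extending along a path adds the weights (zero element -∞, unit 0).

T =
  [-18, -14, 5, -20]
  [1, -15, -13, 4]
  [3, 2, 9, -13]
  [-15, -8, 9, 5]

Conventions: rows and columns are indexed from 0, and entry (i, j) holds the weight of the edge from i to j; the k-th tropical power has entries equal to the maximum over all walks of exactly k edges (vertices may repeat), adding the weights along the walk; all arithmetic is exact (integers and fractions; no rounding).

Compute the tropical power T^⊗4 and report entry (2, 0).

T^⊗2:
  [8, 7, 14, -8]
  [-10, -4, 13, 9]
  [12, 11, 18, 6]
  [12, 11, 18, 10]
T^⊗3:
  [17, 16, 23, 11]
  [16, 15, 22, 14]
  [21, 20, 27, 15]
  [21, 20, 27, 15]
T^⊗4:
  [26, 25, 32, 20]
  [25, 24, 31, 19]
  [30, 29, 36, 24]
  [30, 29, 36, 24]
Key observation: the optimum is the walk 2->2->2->2->0, with weight 9 + 9 + 9 + 3 = 30.
Optimal value attained by: walk 2->2->2->2->0.
Answer: (T^⊗4)[2][0] = 30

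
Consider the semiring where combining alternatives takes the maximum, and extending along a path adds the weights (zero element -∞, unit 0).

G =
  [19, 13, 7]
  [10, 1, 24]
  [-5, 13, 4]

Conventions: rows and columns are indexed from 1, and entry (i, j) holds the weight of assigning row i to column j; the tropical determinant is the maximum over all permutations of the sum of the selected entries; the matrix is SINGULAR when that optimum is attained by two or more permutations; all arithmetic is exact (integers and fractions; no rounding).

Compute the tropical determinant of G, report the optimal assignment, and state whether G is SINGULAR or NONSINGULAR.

σ = (1, 2, 3): 19 + 1 + 4 = 24
σ = (1, 3, 2): 19 + 24 + 13 = 56
σ = (2, 1, 3): 13 + 10 + 4 = 27
σ = (2, 3, 1): 13 + 24 + (-5) = 32
σ = (3, 1, 2): 7 + 10 + 13 = 30
σ = (3, 2, 1): 7 + 1 + (-5) = 3
Optimal value attained by: σ = (1, 3, 2).
Answer: det⊕(G) = 56; verdict: NONSINGULAR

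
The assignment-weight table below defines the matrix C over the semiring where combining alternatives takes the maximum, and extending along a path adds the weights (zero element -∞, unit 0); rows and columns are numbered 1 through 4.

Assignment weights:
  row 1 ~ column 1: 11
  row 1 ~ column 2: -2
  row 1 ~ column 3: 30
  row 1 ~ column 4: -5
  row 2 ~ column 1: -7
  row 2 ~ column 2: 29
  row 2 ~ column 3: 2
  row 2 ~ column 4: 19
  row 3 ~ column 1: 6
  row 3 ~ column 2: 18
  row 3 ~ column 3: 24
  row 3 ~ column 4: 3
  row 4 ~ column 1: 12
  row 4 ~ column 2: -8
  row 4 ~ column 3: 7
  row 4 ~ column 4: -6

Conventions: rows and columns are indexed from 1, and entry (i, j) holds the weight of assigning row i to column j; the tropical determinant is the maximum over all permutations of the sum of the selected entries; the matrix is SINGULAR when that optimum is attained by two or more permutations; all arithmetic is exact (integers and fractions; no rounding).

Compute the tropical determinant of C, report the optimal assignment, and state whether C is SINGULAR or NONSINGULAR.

σ = (1, 2, 3, 4): 11 + 29 + 24 + (-6) = 58
σ = (1, 2, 4, 3): 11 + 29 + 3 + 7 = 50
σ = (1, 3, 2, 4): 11 + 2 + 18 + (-6) = 25
σ = (1, 3, 4, 2): 11 + 2 + 3 + (-8) = 8
σ = (1, 4, 2, 3): 11 + 19 + 18 + 7 = 55
σ = (1, 4, 3, 2): 11 + 19 + 24 + (-8) = 46
σ = (2, 1, 3, 4): (-2) + (-7) + 24 + (-6) = 9
σ = (2, 1, 4, 3): (-2) + (-7) + 3 + 7 = 1
σ = (2, 3, 1, 4): (-2) + 2 + 6 + (-6) = 0
σ = (2, 3, 4, 1): (-2) + 2 + 3 + 12 = 15
σ = (2, 4, 1, 3): (-2) + 19 + 6 + 7 = 30
σ = (2, 4, 3, 1): (-2) + 19 + 24 + 12 = 53
σ = (3, 1, 2, 4): 30 + (-7) + 18 + (-6) = 35
σ = (3, 1, 4, 2): 30 + (-7) + 3 + (-8) = 18
σ = (3, 2, 1, 4): 30 + 29 + 6 + (-6) = 59
σ = (3, 2, 4, 1): 30 + 29 + 3 + 12 = 74
σ = (3, 4, 1, 2): 30 + 19 + 6 + (-8) = 47
σ = (3, 4, 2, 1): 30 + 19 + 18 + 12 = 79
σ = (4, 1, 2, 3): (-5) + (-7) + 18 + 7 = 13
σ = (4, 1, 3, 2): (-5) + (-7) + 24 + (-8) = 4
σ = (4, 2, 1, 3): (-5) + 29 + 6 + 7 = 37
σ = (4, 2, 3, 1): (-5) + 29 + 24 + 12 = 60
σ = (4, 3, 1, 2): (-5) + 2 + 6 + (-8) = -5
σ = (4, 3, 2, 1): (-5) + 2 + 18 + 12 = 27
Optimal value attained by: σ = (3, 4, 2, 1).
Answer: det⊕(C) = 79; verdict: NONSINGULAR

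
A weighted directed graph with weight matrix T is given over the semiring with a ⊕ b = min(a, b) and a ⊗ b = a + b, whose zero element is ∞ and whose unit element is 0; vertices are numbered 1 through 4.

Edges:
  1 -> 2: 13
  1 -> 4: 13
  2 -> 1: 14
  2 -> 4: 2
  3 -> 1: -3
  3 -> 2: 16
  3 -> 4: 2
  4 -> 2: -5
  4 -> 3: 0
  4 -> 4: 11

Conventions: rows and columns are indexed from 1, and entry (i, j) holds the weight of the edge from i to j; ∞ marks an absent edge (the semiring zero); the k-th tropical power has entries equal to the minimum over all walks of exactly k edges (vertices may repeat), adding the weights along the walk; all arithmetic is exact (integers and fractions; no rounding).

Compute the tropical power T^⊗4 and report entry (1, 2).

T^⊗2:
  [27, 8, 13, 15]
  [∞, -3, 2, 13]
  [30, -3, 2, 10]
  [-3, 6, 11, -3]
T^⊗3:
  [10, 10, 15, 10]
  [-1, 8, 13, -1]
  [-1, 5, 10, -1]
  [8, -8, -3, 8]
T^⊗4:
  [12, 5, 10, 12]
  [10, -6, -1, 10]
  [7, -6, -1, 7]
  [-6, 3, 8, -6]
Key observation: the optimum is the walk 1->4->2->4->2, with weight 13 + (-5) + 2 + (-5) = 5.
Optimal value attained by: walk 1->4->2->4->2.
Answer: (T^⊗4)[1][2] = 5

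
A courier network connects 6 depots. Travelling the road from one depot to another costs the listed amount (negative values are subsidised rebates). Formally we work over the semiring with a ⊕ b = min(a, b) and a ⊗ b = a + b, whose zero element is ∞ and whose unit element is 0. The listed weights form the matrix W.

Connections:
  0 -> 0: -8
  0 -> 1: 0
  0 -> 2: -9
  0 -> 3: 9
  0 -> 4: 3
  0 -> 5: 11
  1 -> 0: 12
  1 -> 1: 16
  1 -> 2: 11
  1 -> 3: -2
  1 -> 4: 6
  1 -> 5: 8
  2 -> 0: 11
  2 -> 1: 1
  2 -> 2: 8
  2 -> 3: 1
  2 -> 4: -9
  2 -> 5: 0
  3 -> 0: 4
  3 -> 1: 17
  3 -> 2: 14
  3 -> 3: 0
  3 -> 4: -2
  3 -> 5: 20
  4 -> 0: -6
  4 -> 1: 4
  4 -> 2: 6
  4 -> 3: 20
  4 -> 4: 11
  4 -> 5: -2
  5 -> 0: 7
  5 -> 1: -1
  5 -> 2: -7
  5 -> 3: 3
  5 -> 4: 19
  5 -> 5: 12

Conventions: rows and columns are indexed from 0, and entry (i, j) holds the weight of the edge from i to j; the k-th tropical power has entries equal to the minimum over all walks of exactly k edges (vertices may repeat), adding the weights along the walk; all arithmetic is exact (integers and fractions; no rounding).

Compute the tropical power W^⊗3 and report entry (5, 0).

W^⊗2:
  [-16, -8, -17, -8, -18, -9]
  [0, 7, 1, -2, -4, 4]
  [-15, -5, -7, -1, -1, -11]
  [-8, 2, -5, 0, -2, -4]
  [-14, -6, -15, 1, -3, 5]
  [-1, -6, -2, -6, -16, -7]
W^⊗3:
  [-24, -16, -25, -16, -26, -20]
  [-10, 0, -9, -2, -8, -6]
  [-23, -15, -24, -8, -16, -7]
  [-16, -8, -17, -4, -14, -5]
  [-22, -14, -23, -14, -24, -15]
  [-22, -12, -14, -8, -11, -18]
Key observation: the optimum is the walk 5->2->4->0, with weight (-7) + (-9) + (-6) = -22.
Optimal value attained by: walk 5->2->4->0.
Answer: (W^⊗3)[5][0] = -22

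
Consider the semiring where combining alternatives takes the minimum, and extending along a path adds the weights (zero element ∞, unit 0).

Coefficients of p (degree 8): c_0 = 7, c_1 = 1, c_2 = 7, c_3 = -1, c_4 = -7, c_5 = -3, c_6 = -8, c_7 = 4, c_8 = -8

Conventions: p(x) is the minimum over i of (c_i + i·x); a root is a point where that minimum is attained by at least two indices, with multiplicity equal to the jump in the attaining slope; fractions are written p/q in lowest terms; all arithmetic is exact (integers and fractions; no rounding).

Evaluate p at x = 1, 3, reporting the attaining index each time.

p(1) = min(7+0·1=7, 1+1·1=2, 7+2·1=9, -1+3·1=2, -7+4·1=-3, -3+5·1=2, -8+6·1=-2, 4+7·1=11, -8+8·1=0) = -3 (attained by i=4)
p(3) = min(7+0·3=7, 1+1·3=4, 7+2·3=13, -1+3·3=8, -7+4·3=5, -3+5·3=12, -8+6·3=10, 4+7·3=25, -8+8·3=16) = 4 (attained by i=1)
Answer: p(1) = -3; p(3) = 4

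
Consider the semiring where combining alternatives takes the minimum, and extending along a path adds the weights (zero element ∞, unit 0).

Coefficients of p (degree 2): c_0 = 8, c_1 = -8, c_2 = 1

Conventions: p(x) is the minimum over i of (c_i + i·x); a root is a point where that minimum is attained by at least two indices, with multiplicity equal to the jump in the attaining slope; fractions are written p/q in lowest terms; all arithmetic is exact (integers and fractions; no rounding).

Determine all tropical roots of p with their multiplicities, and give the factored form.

hull edge (i=0, c=8) to (i=1, c=-8): slope -16, span 1
hull edge (i=1, c=-8) to (i=2, c=1): slope 9, span 1
Factored form: p(x) = 1 ⊗ (x ⊕ (-9)) ⊗ (x ⊕ 16)
Answer: roots = -9 (mult 1), 16 (mult 1)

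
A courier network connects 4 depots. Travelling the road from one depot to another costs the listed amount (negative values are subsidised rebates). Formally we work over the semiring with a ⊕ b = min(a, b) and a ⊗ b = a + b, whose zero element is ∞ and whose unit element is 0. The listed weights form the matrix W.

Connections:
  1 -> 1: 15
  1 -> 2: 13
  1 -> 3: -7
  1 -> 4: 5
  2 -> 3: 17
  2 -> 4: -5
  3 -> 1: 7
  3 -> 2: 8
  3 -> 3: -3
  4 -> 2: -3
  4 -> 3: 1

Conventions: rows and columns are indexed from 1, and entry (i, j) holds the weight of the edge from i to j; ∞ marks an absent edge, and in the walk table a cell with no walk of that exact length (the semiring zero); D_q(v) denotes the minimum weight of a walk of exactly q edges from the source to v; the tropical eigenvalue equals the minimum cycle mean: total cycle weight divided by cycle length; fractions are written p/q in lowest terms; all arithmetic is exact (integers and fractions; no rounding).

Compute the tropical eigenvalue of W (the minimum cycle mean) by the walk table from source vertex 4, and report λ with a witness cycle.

q=0: [∞, ∞, ∞, 0]
q=1: [∞, -3, 1, ∞]
q=2: [8, 9, -2, -8]
q=3: [5, -11, -7, 4]
q=4: [0, 1, -10, -16]
Optimal cycle mean attained by: cycle 2->4->2, total (-5) + (-3), length 2.
Answer: λ = -4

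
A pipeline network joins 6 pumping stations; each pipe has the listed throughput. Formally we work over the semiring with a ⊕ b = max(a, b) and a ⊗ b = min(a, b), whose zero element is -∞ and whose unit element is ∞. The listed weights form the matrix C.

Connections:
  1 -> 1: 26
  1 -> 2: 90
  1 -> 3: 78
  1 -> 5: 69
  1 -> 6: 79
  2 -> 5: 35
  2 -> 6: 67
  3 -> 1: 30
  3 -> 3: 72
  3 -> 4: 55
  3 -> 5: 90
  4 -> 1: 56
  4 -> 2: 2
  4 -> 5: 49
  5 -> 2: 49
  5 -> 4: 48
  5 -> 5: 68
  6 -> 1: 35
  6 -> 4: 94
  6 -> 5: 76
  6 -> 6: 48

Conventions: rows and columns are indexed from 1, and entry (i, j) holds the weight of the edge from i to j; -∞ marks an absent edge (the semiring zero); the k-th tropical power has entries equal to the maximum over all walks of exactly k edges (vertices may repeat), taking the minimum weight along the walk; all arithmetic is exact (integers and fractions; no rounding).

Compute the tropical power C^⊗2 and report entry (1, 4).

C^⊗2:
  [35, 49, 72, 79, 78, 67]
  [35, 35, -∞, 67, 67, 48]
  [55, 49, 72, 55, 72, 30]
  [26, 56, 56, 48, 56, 56]
  [48, 49, -∞, 48, 68, 49]
  [56, 49, 35, 48, 68, 48]
Key observation: the optimum is the walk 1->6->4, with weight 79 min 94 = 79.
Optimal value attained by: walk 1->6->4.
Answer: (C^⊗2)[1][4] = 79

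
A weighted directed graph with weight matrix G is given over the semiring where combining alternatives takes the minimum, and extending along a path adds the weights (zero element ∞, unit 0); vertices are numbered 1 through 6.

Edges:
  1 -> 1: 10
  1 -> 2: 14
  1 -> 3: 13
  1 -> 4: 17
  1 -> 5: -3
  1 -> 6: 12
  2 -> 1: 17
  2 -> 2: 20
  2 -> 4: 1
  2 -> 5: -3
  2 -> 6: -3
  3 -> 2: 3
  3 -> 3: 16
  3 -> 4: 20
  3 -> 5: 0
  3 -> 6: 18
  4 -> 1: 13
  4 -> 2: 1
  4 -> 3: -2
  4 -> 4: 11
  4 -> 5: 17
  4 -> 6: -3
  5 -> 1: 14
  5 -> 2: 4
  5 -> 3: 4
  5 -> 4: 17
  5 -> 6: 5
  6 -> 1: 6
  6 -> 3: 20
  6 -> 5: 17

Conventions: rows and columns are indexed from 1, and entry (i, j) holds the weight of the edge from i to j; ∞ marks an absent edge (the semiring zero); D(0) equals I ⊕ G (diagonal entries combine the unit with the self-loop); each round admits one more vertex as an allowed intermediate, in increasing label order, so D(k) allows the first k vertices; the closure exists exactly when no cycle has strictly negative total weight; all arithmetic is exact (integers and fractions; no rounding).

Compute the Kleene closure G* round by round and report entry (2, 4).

D(0):
  [0, 14, 13, 17, -3, 12]
  [17, 0, ∞, 1, -3, -3]
  [∞, 3, 0, 20, 0, 18]
  [13, 1, -2, 0, 17, -3]
  [14, 4, 4, 17, 0, 5]
  [6, ∞, 20, ∞, 17, 0]
D(1):
  [0, 14, 13, 17, -3, 12]
  [17, 0, 30, 1, -3, -3]
  [∞, 3, 0, 20, 0, 18]
  [13, 1, -2, 0, 10, -3]
  [14, 4, 4, 17, 0, 5]
  [6, 20, 19, 23, 3, 0]
D(2):
  [0, 14, 13, 15, -3, 11]
  [17, 0, 30, 1, -3, -3]
  [20, 3, 0, 4, 0, 0]
  [13, 1, -2, 0, -2, -3]
  [14, 4, 4, 5, 0, 1]
  [6, 20, 19, 21, 3, 0]
D(3):
  [0, 14, 13, 15, -3, 11]
  [17, 0, 30, 1, -3, -3]
  [20, 3, 0, 4, 0, 0]
  [13, 1, -2, 0, -2, -3]
  [14, 4, 4, 5, 0, 1]
  [6, 20, 19, 21, 3, 0]
D(4):
  [0, 14, 13, 15, -3, 11]
  [14, 0, -1, 1, -3, -3]
  [17, 3, 0, 4, 0, 0]
  [13, 1, -2, 0, -2, -3]
  [14, 4, 3, 5, 0, 1]
  [6, 20, 19, 21, 3, 0]
D(5):
  [0, 1, 0, 2, -3, -2]
  [11, 0, -1, 1, -3, -3]
  [14, 3, 0, 4, 0, 0]
  [12, 1, -2, 0, -2, -3]
  [14, 4, 3, 5, 0, 1]
  [6, 7, 6, 8, 3, 0]
D(6):
  [0, 1, 0, 2, -3, -2]
  [3, 0, -1, 1, -3, -3]
  [6, 3, 0, 4, 0, 0]
  [3, 1, -2, 0, -2, -3]
  [7, 4, 3, 5, 0, 1]
  [6, 7, 6, 8, 3, 0]
Answer: G*[2][4] = 1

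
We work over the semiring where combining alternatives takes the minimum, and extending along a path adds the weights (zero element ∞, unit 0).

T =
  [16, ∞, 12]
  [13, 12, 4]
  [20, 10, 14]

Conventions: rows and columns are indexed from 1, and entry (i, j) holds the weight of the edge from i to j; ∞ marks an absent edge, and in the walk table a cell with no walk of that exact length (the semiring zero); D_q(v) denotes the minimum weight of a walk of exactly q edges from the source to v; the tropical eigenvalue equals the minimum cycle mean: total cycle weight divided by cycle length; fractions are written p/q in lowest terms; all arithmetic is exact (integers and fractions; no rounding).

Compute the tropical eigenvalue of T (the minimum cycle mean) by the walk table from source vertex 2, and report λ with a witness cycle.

q=0: [∞, 0, ∞]
q=1: [13, 12, 4]
q=2: [24, 14, 16]
q=3: [27, 26, 18]
Optimal cycle mean attained by: cycle 2->3->2, total 4 + 10, length 2.
Answer: λ = 7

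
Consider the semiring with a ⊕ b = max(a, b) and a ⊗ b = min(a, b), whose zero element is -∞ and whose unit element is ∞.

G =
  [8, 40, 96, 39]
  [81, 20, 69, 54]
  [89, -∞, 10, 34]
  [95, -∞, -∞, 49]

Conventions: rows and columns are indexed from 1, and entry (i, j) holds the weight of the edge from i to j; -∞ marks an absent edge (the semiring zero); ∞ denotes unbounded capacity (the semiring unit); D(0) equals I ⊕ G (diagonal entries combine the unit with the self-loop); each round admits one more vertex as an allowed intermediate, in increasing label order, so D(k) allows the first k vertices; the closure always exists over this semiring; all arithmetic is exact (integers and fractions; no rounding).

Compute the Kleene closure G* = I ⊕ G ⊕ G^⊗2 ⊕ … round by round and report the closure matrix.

D(0):
  [∞, 40, 96, 39]
  [81, ∞, 69, 54]
  [89, -∞, ∞, 34]
  [95, -∞, -∞, ∞]
D(1):
  [∞, 40, 96, 39]
  [81, ∞, 81, 54]
  [89, 40, ∞, 39]
  [95, 40, 95, ∞]
D(2):
  [∞, 40, 96, 40]
  [81, ∞, 81, 54]
  [89, 40, ∞, 40]
  [95, 40, 95, ∞]
D(3):
  [∞, 40, 96, 40]
  [81, ∞, 81, 54]
  [89, 40, ∞, 40]
  [95, 40, 95, ∞]
D(4):
  [∞, 40, 96, 40]
  [81, ∞, 81, 54]
  [89, 40, ∞, 40]
  [95, 40, 95, ∞]
Answer: G* = [[∞, 40, 96, 40], [81, ∞, 81, 54], [89, 40, ∞, 40], [95, 40, 95, ∞]]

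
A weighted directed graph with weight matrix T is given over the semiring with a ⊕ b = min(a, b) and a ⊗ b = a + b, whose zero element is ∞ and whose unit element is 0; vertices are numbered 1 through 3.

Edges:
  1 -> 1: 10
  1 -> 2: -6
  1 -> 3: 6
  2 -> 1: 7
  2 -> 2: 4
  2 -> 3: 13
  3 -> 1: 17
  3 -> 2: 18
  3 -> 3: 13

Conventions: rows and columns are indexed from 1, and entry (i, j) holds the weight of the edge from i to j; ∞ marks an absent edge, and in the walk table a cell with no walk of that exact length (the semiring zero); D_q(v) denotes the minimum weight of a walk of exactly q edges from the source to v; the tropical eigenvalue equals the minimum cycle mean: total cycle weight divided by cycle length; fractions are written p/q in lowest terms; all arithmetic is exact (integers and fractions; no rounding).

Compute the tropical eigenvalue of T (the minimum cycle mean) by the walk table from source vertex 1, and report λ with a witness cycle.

q=0: [0, ∞, ∞]
q=1: [10, -6, 6]
q=2: [1, -2, 7]
q=3: [5, -5, 7]
Optimal cycle mean attained by: cycle 1->2->1, total (-6) + 7, length 2.
Answer: λ = 1/2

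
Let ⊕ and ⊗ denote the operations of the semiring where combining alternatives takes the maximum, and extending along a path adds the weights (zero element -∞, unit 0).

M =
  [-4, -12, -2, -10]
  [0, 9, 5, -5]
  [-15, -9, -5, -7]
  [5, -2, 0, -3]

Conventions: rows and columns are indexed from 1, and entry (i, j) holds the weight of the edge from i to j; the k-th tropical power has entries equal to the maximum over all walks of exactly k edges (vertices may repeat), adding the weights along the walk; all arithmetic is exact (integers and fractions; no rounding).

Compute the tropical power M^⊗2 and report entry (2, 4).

M^⊗2:
  [-5, -3, -6, -9]
  [9, 18, 14, 4]
  [-2, 0, -4, -10]
  [2, 7, 3, -5]
Key observation: the optimum is the walk 2->2->4, with weight 9 + (-5) = 4.
Optimal value attained by: walk 2->2->4.
Answer: (M^⊗2)[2][4] = 4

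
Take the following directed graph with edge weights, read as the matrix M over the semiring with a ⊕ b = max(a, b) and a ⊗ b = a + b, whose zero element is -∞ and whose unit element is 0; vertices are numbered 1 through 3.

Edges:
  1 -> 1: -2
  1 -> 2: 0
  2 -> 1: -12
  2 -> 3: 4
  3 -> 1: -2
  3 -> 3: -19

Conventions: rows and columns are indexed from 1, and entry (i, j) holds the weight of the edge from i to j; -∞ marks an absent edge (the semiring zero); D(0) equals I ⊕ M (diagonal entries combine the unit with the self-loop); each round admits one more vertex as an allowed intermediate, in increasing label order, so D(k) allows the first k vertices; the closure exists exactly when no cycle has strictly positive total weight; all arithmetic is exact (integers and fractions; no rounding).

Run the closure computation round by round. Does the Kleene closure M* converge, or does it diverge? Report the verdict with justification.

D(0):
  [0, 0, -∞]
  [-12, 0, 4]
  [-2, -∞, 0]
D(1):
  [0, 0, -∞]
  [-12, 0, 4]
  [-2, -2, 0]
Detection: at round 2, diagonal entry (3, 3) turns strictly positive.
Key observation: the cycle 3->1->2->3 has total weight (-2) + 0 + 4, which is strictly positive.
Answer: DIVERGES — positive cycle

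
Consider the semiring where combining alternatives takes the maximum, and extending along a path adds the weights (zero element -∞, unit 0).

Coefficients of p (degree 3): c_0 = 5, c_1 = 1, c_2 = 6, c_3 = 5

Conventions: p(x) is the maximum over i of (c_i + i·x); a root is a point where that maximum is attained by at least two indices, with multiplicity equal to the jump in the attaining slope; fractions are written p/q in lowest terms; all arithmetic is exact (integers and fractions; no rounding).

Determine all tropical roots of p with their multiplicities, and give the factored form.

hull edge (i=0, c=5) to (i=2, c=6): slope 1/2, span 2
hull edge (i=2, c=6) to (i=3, c=5): slope -1, span 1
Factored form: p(x) = 5 ⊗ (x ⊕ (-1/2)) ⊗ (x ⊕ (-1/2)) ⊗ (x ⊕ 1)
Answer: roots = -1/2 (mult 2), 1 (mult 1)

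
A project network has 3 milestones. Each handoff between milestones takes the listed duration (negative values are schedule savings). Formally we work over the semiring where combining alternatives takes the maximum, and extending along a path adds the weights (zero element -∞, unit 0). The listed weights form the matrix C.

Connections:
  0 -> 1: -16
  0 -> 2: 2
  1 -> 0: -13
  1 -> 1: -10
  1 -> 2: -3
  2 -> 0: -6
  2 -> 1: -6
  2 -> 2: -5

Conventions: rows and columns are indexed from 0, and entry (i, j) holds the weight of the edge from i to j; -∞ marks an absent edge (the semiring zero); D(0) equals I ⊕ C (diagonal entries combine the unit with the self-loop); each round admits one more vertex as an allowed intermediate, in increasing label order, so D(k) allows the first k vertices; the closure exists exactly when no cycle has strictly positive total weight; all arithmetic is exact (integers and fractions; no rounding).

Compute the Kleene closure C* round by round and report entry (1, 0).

D(0):
  [0, -16, 2]
  [-13, 0, -3]
  [-6, -6, 0]
D(1):
  [0, -16, 2]
  [-13, 0, -3]
  [-6, -6, 0]
D(2):
  [0, -16, 2]
  [-13, 0, -3]
  [-6, -6, 0]
D(3):
  [0, -4, 2]
  [-9, 0, -3]
  [-6, -6, 0]
Answer: C*[1][0] = -9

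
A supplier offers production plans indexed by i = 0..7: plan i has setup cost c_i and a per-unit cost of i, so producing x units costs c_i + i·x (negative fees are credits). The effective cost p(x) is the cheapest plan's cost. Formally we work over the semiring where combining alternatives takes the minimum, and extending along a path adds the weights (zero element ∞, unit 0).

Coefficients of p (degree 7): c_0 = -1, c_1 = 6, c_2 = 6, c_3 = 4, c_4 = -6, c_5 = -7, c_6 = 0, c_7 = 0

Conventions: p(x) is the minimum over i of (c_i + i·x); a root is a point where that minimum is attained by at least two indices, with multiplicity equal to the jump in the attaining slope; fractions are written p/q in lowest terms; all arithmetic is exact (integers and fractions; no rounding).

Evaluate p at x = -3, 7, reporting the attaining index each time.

p(-3) = min(-1+0·(-3)=-1, 6+1·(-3)=3, 6+2·(-3)=0, 4+3·(-3)=-5, -6+4·(-3)=-18, -7+5·(-3)=-22, 0+6·(-3)=-18, 0+7·(-3)=-21) = -22 (attained by i=5)
p(7) = min(-1+0·7=-1, 6+1·7=13, 6+2·7=20, 4+3·7=25, -6+4·7=22, -7+5·7=28, 0+6·7=42, 0+7·7=49) = -1 (attained by i=0)
Answer: p(-3) = -22; p(7) = -1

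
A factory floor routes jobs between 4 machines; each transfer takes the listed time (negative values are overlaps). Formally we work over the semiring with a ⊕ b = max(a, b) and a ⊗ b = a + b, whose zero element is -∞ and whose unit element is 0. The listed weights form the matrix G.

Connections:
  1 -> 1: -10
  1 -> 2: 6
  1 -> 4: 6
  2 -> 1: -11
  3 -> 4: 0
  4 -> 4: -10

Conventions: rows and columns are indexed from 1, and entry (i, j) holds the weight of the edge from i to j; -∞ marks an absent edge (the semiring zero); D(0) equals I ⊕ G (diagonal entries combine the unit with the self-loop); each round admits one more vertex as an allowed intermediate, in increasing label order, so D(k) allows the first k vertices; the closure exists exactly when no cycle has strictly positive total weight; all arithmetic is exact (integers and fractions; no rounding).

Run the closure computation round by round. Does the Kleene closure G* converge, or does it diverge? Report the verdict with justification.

D(0):
  [0, 6, -∞, 6]
  [-11, 0, -∞, -∞]
  [-∞, -∞, 0, 0]
  [-∞, -∞, -∞, 0]
D(1):
  [0, 6, -∞, 6]
  [-11, 0, -∞, -5]
  [-∞, -∞, 0, 0]
  [-∞, -∞, -∞, 0]
D(2):
  [0, 6, -∞, 6]
  [-11, 0, -∞, -5]
  [-∞, -∞, 0, 0]
  [-∞, -∞, -∞, 0]
D(3):
  [0, 6, -∞, 6]
  [-11, 0, -∞, -5]
  [-∞, -∞, 0, 0]
  [-∞, -∞, -∞, 0]
D(4):
  [0, 6, -∞, 6]
  [-11, 0, -∞, -5]
  [-∞, -∞, 0, 0]
  [-∞, -∞, -∞, 0]
Key observation: every diagonal entry stays at the unit through all rounds, so no improving cycle exists.
Answer: CONVERGES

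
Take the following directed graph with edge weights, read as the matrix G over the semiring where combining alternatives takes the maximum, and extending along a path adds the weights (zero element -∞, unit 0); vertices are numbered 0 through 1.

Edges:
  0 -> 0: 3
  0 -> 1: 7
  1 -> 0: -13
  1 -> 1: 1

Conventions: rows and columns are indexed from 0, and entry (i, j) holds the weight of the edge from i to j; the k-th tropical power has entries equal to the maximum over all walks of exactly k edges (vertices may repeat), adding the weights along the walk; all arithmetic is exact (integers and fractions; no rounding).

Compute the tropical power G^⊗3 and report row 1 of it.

G^⊗2:
  [6, 10]
  [-10, 2]
G^⊗3:
  [9, 13]
  [-7, 3]
Answer: row 1 of G^⊗3 = [-7, 3]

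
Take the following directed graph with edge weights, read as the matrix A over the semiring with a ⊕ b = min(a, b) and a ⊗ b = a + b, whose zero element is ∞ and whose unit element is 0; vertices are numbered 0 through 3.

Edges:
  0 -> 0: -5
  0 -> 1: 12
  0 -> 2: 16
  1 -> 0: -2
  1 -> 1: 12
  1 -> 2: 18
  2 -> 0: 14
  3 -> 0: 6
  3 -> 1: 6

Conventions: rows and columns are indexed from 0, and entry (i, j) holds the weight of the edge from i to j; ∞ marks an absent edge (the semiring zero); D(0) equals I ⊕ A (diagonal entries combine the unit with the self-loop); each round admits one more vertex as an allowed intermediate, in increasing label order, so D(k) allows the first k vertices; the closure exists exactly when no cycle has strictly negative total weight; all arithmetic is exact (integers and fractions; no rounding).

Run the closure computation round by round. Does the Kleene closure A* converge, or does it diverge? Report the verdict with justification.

Detection: at round 0, diagonal entry (0, 0) turns strictly negative.
Key observation: the cycle 0->0 has total weight (-5), which is strictly negative.
Answer: DIVERGES — negative cycle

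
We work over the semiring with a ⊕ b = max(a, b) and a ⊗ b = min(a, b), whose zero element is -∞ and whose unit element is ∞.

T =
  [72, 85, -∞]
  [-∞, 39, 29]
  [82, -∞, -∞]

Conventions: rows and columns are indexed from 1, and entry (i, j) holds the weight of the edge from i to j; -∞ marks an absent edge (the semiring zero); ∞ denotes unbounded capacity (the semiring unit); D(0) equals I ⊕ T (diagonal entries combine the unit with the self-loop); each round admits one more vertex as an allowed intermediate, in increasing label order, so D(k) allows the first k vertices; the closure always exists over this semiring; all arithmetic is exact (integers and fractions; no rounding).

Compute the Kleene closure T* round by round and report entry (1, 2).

D(0):
  [∞, 85, -∞]
  [-∞, ∞, 29]
  [82, -∞, ∞]
D(1):
  [∞, 85, -∞]
  [-∞, ∞, 29]
  [82, 82, ∞]
D(2):
  [∞, 85, 29]
  [-∞, ∞, 29]
  [82, 82, ∞]
D(3):
  [∞, 85, 29]
  [29, ∞, 29]
  [82, 82, ∞]
Answer: T*[1][2] = 85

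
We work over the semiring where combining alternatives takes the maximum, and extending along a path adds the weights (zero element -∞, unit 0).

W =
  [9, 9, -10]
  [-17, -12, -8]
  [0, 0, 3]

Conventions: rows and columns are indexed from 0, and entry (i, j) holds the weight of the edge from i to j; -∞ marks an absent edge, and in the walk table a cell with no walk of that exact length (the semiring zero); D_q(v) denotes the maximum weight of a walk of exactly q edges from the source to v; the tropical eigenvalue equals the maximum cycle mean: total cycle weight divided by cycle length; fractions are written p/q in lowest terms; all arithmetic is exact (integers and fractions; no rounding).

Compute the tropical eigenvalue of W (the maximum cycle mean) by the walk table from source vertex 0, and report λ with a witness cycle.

q=0: [0, -∞, -∞]
q=1: [9, 9, -10]
q=2: [18, 18, 1]
q=3: [27, 27, 10]
Optimal cycle mean attained by: cycle 0->0, total 9, length 1.
Answer: λ = 9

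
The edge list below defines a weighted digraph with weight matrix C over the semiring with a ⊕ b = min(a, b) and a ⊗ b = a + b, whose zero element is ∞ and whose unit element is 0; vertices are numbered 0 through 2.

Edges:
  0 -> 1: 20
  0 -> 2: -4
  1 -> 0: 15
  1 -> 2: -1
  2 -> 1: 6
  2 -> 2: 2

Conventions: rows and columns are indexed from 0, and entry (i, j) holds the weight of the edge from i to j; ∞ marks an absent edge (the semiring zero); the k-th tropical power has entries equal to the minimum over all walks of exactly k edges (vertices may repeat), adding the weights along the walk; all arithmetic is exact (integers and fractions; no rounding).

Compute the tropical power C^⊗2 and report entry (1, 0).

C^⊗2:
  [35, 2, -2]
  [∞, 5, 1]
  [21, 8, 4]
Key observation: no walk of exactly 2 edges connects these vertices, so the entry is the semiring zero.
Answer: (C^⊗2)[1][0] = ∞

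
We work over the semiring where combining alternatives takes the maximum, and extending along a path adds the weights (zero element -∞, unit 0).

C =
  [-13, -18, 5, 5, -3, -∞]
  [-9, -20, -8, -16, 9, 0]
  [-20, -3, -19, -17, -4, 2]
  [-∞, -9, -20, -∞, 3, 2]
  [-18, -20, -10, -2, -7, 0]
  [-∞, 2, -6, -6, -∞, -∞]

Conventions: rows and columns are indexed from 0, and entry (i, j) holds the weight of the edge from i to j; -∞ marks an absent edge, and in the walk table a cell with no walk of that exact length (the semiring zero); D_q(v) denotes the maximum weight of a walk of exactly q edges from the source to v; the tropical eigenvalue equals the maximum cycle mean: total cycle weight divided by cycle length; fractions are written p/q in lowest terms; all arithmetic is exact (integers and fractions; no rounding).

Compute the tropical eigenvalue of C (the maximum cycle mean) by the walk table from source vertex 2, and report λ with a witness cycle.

q=0: [-∞, -∞, 0, -∞, -∞, -∞]
q=1: [-20, -3, -19, -17, -4, 2]
q=2: [-12, 4, -4, -4, 6, -3]
q=3: [-5, -1, -4, 4, 13, 6]
q=4: [-5, 8, 3, 11, 8, 13]
q=5: [-1, 15, 7, 7, 17, 13]
q=6: [6, 15, 7, 15, 24, 17]
Optimal cycle mean attained by: cycle 1->4->5->1, total 9 + 0 + 2, length 3.
Answer: λ = 11/3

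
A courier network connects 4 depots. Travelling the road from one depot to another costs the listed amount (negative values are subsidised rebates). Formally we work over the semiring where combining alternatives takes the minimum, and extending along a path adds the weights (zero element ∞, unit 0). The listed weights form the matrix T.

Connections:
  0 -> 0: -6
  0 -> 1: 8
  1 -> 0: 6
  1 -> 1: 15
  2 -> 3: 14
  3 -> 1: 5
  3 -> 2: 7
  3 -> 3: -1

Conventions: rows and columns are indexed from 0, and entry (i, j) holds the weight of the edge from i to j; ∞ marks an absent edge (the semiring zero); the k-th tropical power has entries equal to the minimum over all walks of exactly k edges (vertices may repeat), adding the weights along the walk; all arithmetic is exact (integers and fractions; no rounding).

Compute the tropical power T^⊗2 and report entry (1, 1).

T^⊗2:
  [-12, 2, ∞, ∞]
  [0, 14, ∞, ∞]
  [∞, 19, 21, 13]
  [11, 4, 6, -2]
Key observation: the optimum is the walk 1->0->1, with weight 6 + 8 = 14.
Optimal value attained by: walk 1->0->1.
Answer: (T^⊗2)[1][1] = 14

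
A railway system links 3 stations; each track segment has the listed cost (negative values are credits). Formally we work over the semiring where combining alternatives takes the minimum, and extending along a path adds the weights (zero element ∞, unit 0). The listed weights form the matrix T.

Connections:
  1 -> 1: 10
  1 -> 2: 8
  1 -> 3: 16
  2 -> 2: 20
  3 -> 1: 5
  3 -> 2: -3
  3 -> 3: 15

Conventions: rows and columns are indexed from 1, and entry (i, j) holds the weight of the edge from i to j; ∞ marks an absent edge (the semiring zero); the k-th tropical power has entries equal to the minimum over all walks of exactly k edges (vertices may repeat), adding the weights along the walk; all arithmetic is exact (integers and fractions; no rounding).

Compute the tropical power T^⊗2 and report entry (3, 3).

T^⊗2:
  [20, 13, 26]
  [∞, 40, ∞]
  [15, 12, 21]
Key observation: the optimum is the walk 3->1->3, with weight 5 + 16 = 21.
Optimal value attained by: walk 3->1->3.
Answer: (T^⊗2)[3][3] = 21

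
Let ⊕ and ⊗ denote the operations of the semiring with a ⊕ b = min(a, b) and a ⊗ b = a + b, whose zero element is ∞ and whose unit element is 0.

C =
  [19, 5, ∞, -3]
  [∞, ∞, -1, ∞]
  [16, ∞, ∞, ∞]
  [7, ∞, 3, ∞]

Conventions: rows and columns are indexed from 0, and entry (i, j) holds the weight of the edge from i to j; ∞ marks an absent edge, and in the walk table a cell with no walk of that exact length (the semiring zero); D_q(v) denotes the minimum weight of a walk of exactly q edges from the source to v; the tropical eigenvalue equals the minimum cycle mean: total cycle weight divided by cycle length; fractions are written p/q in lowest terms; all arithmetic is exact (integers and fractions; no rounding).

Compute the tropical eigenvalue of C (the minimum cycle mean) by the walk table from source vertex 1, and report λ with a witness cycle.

q=0: [∞, 0, ∞, ∞]
q=1: [∞, ∞, -1, ∞]
q=2: [15, ∞, ∞, ∞]
q=3: [34, 20, ∞, 12]
q=4: [19, 39, 15, 31]
Optimal cycle mean attained by: cycle 0->3->0, total (-3) + 7, length 2.
Answer: λ = 2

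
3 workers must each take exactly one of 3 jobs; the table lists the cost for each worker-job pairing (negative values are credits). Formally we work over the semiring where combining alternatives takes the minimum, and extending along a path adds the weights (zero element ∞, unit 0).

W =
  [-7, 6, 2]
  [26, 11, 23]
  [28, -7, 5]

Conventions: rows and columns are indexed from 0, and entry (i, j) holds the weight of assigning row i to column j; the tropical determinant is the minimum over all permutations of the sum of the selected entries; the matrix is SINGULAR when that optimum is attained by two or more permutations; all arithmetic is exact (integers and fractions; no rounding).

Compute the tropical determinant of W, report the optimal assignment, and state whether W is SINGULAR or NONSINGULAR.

σ = (0, 1, 2): (-7) + 11 + 5 = 9
σ = (0, 2, 1): (-7) + 23 + (-7) = 9
σ = (1, 0, 2): 6 + 26 + 5 = 37
σ = (1, 2, 0): 6 + 23 + 28 = 57
σ = (2, 0, 1): 2 + 26 + (-7) = 21
σ = (2, 1, 0): 2 + 11 + 28 = 41
Optimal value attained by: σ = (0, 1, 2).
Answer: det⊕(W) = 9; verdict: SINGULAR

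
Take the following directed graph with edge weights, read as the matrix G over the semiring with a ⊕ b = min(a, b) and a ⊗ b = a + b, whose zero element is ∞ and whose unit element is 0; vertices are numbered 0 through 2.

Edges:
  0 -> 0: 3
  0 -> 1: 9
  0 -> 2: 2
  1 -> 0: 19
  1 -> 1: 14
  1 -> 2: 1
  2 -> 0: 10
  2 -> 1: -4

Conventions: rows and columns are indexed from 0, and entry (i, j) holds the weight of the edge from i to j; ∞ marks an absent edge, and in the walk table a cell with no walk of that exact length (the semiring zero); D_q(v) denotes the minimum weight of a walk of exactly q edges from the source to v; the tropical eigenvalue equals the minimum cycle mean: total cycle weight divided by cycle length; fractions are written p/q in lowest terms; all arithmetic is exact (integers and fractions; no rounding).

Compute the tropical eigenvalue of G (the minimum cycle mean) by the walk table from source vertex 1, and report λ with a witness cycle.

q=0: [∞, 0, ∞]
q=1: [19, 14, 1]
q=2: [11, -3, 15]
q=3: [14, 11, -2]
Optimal cycle mean attained by: cycle 1->2->1, total 1 + (-4), length 2.
Answer: λ = -3/2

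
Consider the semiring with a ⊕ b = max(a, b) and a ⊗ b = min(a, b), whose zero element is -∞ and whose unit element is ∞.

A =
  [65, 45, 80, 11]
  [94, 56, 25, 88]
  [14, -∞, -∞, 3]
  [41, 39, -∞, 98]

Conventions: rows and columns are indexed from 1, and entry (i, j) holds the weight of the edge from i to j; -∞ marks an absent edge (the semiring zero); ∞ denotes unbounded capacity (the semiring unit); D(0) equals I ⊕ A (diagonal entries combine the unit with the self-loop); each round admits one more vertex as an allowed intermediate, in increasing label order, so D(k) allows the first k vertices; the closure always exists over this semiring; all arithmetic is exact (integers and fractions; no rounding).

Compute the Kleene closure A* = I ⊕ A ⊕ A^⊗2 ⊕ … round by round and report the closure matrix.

D(0):
  [∞, 45, 80, 11]
  [94, ∞, 25, 88]
  [14, -∞, ∞, 3]
  [41, 39, -∞, ∞]
D(1):
  [∞, 45, 80, 11]
  [94, ∞, 80, 88]
  [14, 14, ∞, 11]
  [41, 41, 41, ∞]
D(2):
  [∞, 45, 80, 45]
  [94, ∞, 80, 88]
  [14, 14, ∞, 14]
  [41, 41, 41, ∞]
D(3):
  [∞, 45, 80, 45]
  [94, ∞, 80, 88]
  [14, 14, ∞, 14]
  [41, 41, 41, ∞]
D(4):
  [∞, 45, 80, 45]
  [94, ∞, 80, 88]
  [14, 14, ∞, 14]
  [41, 41, 41, ∞]
Answer: A* = [[∞, 45, 80, 45], [94, ∞, 80, 88], [14, 14, ∞, 14], [41, 41, 41, ∞]]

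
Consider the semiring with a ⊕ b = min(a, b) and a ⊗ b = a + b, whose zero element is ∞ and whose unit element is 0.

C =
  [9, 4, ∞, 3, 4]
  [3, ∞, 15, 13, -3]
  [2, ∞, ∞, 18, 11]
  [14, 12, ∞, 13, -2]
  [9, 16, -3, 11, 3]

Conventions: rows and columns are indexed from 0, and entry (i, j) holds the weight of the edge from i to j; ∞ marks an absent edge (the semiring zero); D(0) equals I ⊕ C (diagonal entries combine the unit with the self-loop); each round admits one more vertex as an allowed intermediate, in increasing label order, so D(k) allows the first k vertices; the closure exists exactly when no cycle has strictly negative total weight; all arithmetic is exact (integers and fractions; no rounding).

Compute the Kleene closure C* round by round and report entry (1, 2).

D(0):
  [0, 4, ∞, 3, 4]
  [3, 0, 15, 13, -3]
  [2, ∞, 0, 18, 11]
  [14, 12, ∞, 0, -2]
  [9, 16, -3, 11, 0]
D(1):
  [0, 4, ∞, 3, 4]
  [3, 0, 15, 6, -3]
  [2, 6, 0, 5, 6]
  [14, 12, ∞, 0, -2]
  [9, 13, -3, 11, 0]
D(2):
  [0, 4, 19, 3, 1]
  [3, 0, 15, 6, -3]
  [2, 6, 0, 5, 3]
  [14, 12, 27, 0, -2]
  [9, 13, -3, 11, 0]
D(3):
  [0, 4, 19, 3, 1]
  [3, 0, 15, 6, -3]
  [2, 6, 0, 5, 3]
  [14, 12, 27, 0, -2]
  [-1, 3, -3, 2, 0]
D(4):
  [0, 4, 19, 3, 1]
  [3, 0, 15, 6, -3]
  [2, 6, 0, 5, 3]
  [14, 12, 27, 0, -2]
  [-1, 3, -3, 2, 0]
D(5):
  [0, 4, -2, 3, 1]
  [-4, 0, -6, -1, -3]
  [2, 6, 0, 5, 3]
  [-3, 1, -5, 0, -2]
  [-1, 3, -3, 2, 0]
Answer: C*[1][2] = -6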